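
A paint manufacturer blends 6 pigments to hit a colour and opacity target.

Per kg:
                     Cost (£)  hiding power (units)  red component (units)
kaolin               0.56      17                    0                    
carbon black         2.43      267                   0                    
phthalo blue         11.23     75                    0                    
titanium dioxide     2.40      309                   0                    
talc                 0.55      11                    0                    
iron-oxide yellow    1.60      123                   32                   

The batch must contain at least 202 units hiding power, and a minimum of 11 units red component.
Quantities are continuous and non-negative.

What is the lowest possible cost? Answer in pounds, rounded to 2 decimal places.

£1.79

Let x1 = kg of kaolin, x2 = kg of carbon black, x3 = kg of phthalo blue, x4 = kg of titanium dioxide, x5 = kg of talc, x6 = kg of iron-oxide yellow.
min 0.56x1 + 2.43x2 + 11.23x3 + 2.4x4 + 0.55x5 + 1.6x6 s.t.:
  17x1 + 267x2 + 75x3 + 309x4 + 11x5 + 123x6 ≥ 202   (hiding power)
  32x6 ≥ 11   (red component)
  x1, x2, x3, x4, x5, x6 ≥ 0.
The cheapest feasible vertex uses only titanium dioxide, iron-oxide yellow; kaolin, carbon black, phthalo blue, talc are not used. There the hiding power and red component constraints are tight.
That vertex is x4 = 0.5169, x6 = 0.3438.
Cost = 2.4·0.5169 + 1.6·0.3438 = 1.7906.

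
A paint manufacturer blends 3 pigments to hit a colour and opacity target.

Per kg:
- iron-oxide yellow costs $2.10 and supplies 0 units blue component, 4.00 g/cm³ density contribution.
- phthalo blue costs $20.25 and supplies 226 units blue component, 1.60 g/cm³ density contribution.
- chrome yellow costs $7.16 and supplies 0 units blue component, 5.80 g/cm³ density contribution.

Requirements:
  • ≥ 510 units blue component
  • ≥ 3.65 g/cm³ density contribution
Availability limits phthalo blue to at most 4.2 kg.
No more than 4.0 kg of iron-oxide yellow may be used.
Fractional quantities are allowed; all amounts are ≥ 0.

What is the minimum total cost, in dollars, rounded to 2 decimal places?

Let x1 = kg of iron-oxide yellow, x2 = kg of phthalo blue, x3 = kg of chrome yellow.
Minimise 2.1x1 + 20.25x2 + 7.16x3 subject to:
  226x2 ≥ 510   (blue component)
  4x1 + 1.6x2 + 5.8x3 ≥ 3.65   (density contribution)
  x2 ≤ 4.2
  x1 ≤ 4
  x1, x2, x3 ≥ 0.
The optimal basis is {iron-oxide yellow, phthalo blue}; chrome yellow drops out. There the blue component and density contribution constraints are tight.
Optimal quantities: iron-oxide yellow = 0.009845 kg, phthalo blue = 2.257 kg.
Hence cost = 2.1·0.009845 + 20.25·2.257 = $45.7249.

$45.72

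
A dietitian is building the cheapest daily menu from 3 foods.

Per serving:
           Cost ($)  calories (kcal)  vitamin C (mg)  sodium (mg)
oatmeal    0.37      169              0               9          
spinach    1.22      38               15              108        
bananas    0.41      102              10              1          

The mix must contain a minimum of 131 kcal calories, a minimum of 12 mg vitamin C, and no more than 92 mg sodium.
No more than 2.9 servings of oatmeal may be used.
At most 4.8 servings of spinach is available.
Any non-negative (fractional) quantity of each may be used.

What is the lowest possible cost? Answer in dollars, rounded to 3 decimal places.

This is a linear program. Let x1 = servings of oatmeal, x2 = servings of spinach, x3 = servings of bananas.
min 0.37x1 + 1.22x2 + 0.41x3 subject to:
  169x1 + 38x2 + 102x3 ≥ 131   (calories)
  15x2 + 10x3 ≥ 12   (vitamin C)
  9x1 + 108x2 + 1x3 ≤ 92   (sodium)
  x1 ≤ 2.9
  x2 ≤ 4.8
  x1, x2, x3 ≥ 0.
The cheapest feasible vertex uses only oatmeal, bananas; spinach is not used. There the calories and vitamin C constraints are tight.
Solving gives x1 = 0.05089, x3 = 1.2.
Cost = 0.37·0.05089 + 0.41·1.2 = 0.51083.

$0.511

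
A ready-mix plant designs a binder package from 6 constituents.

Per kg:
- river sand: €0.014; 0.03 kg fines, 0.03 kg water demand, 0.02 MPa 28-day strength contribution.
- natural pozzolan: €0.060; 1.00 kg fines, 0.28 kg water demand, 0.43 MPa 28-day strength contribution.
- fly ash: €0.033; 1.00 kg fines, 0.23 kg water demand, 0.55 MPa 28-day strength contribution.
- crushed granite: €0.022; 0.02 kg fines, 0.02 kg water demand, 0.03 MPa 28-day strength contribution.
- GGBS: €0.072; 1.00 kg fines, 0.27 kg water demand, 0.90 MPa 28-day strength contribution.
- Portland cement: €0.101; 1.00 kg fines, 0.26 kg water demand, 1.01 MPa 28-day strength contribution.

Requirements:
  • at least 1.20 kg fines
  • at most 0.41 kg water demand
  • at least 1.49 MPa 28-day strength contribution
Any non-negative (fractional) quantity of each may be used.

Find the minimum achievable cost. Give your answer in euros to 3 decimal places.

€0.137

Let x1 = kg of river sand, x2 = kg of natural pozzolan, x3 = kg of fly ash, x4 = kg of crushed granite, x5 = kg of GGBS, x6 = kg of Portland cement.
Minimize 0.014x1 + 0.06x2 + 0.033x3 + 0.022x4 + 0.072x5 + 0.101x6 s.t.:
  0.03x1 + 1x2 + 1x3 + 0.02x4 + 1x5 + 1x6 ≥ 1.2   (fines)
  0.03x1 + 0.28x2 + 0.23x3 + 0.02x4 + 0.27x5 + 0.26x6 ≤ 0.41   (water demand)
  0.02x1 + 0.43x2 + 0.55x3 + 0.03x4 + 0.9x5 + 1.01x6 ≥ 1.49   (28-day strength contribution)
  x1, x2, x3, x4, x5, x6 ≥ 0.
The cheapest feasible vertex uses only GGBS, Portland cement; river sand, natural pozzolan, fly ash, crushed granite are not used. There the water demand and 28-day strength contribution constraints are tight.
Solving gives x5 = 0.6899, x6 = 0.8605.
Objective = 0.072·0.6899 + 0.101·0.8605 = 0.13658.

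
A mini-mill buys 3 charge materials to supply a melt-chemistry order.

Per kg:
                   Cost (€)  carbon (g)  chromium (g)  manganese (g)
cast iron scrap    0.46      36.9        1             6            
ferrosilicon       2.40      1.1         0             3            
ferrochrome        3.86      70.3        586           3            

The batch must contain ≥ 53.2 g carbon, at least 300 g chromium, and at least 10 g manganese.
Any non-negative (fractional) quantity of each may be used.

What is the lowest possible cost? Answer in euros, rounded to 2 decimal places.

€2.62

Let x1 = kg of cast iron scrap, x2 = kg of ferrosilicon, x3 = kg of ferrochrome.
Minimize 0.46x1 + 2.4x2 + 3.86x3 s.t.:
  36.9x1 + 1.1x2 + 70.3x3 ≥ 53.2   (carbon)
  1x1 + 586x3 ≥ 300   (chromium)
  6x1 + 3x2 + 3x3 ≥ 10   (manganese)
  x1, x2, x3 ≥ 0.
The optimal basis is {cast iron scrap, ferrochrome}; ferrosilicon drops out. The chromium and manganese requirements are met with equality.
Optimal quantities: cast iron scrap = 1.412 kg, ferrochrome = 0.5095 kg.
Hence cost = 0.46·1.412 + 3.86·0.5095 = €2.6162.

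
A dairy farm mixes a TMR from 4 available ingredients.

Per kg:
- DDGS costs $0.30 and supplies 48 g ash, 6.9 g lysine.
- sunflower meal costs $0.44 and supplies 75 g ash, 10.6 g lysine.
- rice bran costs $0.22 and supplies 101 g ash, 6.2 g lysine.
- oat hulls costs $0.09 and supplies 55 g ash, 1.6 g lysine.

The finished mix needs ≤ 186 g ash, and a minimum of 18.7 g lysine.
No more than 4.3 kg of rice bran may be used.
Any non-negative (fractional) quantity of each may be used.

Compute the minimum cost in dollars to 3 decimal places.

$0.741

Set it up as a linear program. Let x1 = kg of DDGS, x2 = kg of sunflower meal, x3 = kg of rice bran, x4 = kg of oat hulls.
Minimize 0.3x1 + 0.44x2 + 0.22x3 + 0.09x4 with:
  48x1 + 75x2 + 101x3 + 55x4 ≤ 186   (ash)
  6.9x1 + 10.6x2 + 6.2x3 + 1.6x4 ≥ 18.7   (lysine)
  x3 ≤ 4.3
  x1, x2, x3, x4 ≥ 0.
The cheapest feasible vertex uses only sunflower meal, rice bran; DDGS, oat hulls are not used. Binding constraints: ash and lysine.
So sunflower meal = 1.214 kg, rice bran = 0.9397 kg.
Cost = 0.44·1.214 + 0.22·0.9397 = 0.74089.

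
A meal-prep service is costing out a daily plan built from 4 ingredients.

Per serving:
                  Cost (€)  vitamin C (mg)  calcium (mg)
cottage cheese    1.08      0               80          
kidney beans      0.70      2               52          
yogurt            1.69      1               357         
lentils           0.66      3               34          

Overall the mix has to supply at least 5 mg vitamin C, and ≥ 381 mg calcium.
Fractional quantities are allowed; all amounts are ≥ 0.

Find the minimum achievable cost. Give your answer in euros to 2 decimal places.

€2.48

Let x1 = servings of cottage cheese, x2 = servings of kidney beans, x3 = servings of yogurt, x4 = servings of lentils.
Minimize 1.08x1 + 0.7x2 + 1.69x3 + 0.66x4 subject to:
  2x2 + 1x3 + 3x4 ≥ 5   (vitamin C)
  80x1 + 52x2 + 357x3 + 34x4 ≥ 381   (calcium)
  x1, x2, x3, x4 ≥ 0.
The minimum-cost mix takes nothing from cottage cheese, kidney beans — only yogurt, lentils. There the vitamin C and calcium constraints are tight.
So yogurt = 0.9383 servings, lentils = 1.354 servings.
Total cost: 1.69·0.9383 + 0.66·1.354 = 2.4794.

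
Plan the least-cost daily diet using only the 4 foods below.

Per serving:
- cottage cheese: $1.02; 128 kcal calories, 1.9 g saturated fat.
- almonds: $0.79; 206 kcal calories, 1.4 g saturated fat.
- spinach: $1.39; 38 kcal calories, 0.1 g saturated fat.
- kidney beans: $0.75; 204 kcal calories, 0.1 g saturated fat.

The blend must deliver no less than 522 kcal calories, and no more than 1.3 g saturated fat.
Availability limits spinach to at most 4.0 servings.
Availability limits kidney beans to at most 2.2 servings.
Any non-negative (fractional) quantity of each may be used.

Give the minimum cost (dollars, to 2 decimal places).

$1.93

Treat it as an LP. Let x1 = servings of cottage cheese, x2 = servings of almonds, x3 = servings of spinach, x4 = servings of kidney beans.
min 1.02x1 + 0.79x2 + 1.39x3 + 0.75x4 with:
  128x1 + 206x2 + 38x3 + 204x4 ≥ 522   (calories)
  1.9x1 + 1.4x2 + 0.1x3 + 0.1x4 ≤ 1.3   (saturated fat)
  x3 ≤ 4
  x4 ≤ 2.2
  x1, x2, x3, x4 ≥ 0.
At the optimum only almonds, kidney beans are positive (cottage cheese, spinach = 0). Binding constraints: calories and the kidney beans cap.
So almonds = 0.3553 servings, kidney beans = 2.2 servings.
Cost = 0.79·0.3553 + 0.75·2.2 = 1.9307.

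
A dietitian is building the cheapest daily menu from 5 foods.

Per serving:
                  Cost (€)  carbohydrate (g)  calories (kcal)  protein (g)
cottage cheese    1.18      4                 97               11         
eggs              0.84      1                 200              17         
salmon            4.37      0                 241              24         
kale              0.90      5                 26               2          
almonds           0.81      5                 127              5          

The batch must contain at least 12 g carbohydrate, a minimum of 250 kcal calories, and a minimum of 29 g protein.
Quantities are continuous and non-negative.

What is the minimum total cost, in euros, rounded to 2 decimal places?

Treat it as an LP. Let x1 = servings of cottage cheese, x2 = servings of eggs, x3 = servings of salmon, x4 = servings of kale, x5 = servings of almonds.
Minimise 1.18x1 + 0.84x2 + 4.37x3 + 0.9x4 + 0.81x5 with:
  4x1 + 1x2 + 5x4 + 5x5 ≥ 12   (carbohydrate)
  97x1 + 200x2 + 241x3 + 26x4 + 127x5 ≥ 250   (calories)
  11x1 + 17x2 + 24x3 + 2x4 + 5x5 ≥ 29   (protein)
  x1, x2, x3, x4, x5 ≥ 0.
The minimum-cost mix takes nothing from cottage cheese, salmon, kale — only eggs, almonds. There the carbohydrate and protein constraints are tight.
Solving gives x2 = 1.062, x5 = 2.188.
Cost = 0.84·1.062 + 0.81·2.188 = 2.6644.

€2.66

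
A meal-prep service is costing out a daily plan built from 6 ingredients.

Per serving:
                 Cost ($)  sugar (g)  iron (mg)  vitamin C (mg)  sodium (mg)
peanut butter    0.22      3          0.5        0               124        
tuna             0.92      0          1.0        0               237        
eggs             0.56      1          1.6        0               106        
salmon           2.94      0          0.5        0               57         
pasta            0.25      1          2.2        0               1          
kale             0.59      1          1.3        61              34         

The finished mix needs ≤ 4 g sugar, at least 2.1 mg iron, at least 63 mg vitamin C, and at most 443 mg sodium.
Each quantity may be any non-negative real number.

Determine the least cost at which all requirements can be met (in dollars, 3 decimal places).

$0.695

Set it up as a linear program. Let x1 = servings of peanut butter, x2 = servings of tuna, x3 = servings of eggs, x4 = servings of salmon, x5 = servings of pasta, x6 = servings of kale.
Minimise 0.22x1 + 0.92x2 + 0.56x3 + 2.94x4 + 0.25x5 + 0.59x6 subject to:
  3x1 + 1x3 + 1x5 + 1x6 ≤ 4   (sugar)
  0.5x1 + 1x2 + 1.6x3 + 0.5x4 + 2.2x5 + 1.3x6 ≥ 2.1   (iron)
  61x6 ≥ 63   (vitamin C)
  124x1 + 237x2 + 106x3 + 57x4 + 1x5 + 34x6 ≤ 443   (sodium)
  x1, x2, x3, x4, x5, x6 ≥ 0.
The cheapest feasible vertex uses only pasta, kale; peanut butter, tuna, eggs, salmon are not used. There the iron and vitamin C constraints are tight.
So pasta = 0.34426 servings, kale = 1.0328 servings.
Cost = 0.25·0.34426 + 0.59·1.0328 = 0.69542.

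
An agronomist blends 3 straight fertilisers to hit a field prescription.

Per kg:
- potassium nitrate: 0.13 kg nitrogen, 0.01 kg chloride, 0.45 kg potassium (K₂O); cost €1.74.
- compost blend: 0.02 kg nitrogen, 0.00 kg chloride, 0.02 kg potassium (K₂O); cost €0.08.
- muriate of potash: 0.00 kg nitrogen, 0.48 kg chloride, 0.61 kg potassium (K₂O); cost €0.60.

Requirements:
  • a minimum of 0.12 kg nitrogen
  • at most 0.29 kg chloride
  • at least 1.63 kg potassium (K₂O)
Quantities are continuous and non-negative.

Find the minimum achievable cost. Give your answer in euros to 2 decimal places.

€5.35

Set it up as a linear program. Let x1 = kg of potassium nitrate, x2 = kg of compost blend, x3 = kg of muriate of potash.
Minimize 1.74x1 + 0.08x2 + 0.6x3 with:
  0.13x1 + 0.02x2 ≥ 0.12   (nitrogen)
  0.01x1 + 0.48x3 ≤ 0.29   (chloride)
  0.45x1 + 0.02x2 + 0.61x3 ≥ 1.63   (potassium (K₂O))
  x1, x2, x3 ≥ 0.
The minimum-cost mix takes nothing from compost blend — only potassium nitrate, muriate of potash. There the chloride and potassium (K₂O) constraints are tight.
That vertex is x1 = 2.885, x3 = 0.5441.
Objective = 1.74·2.885 + 0.6·0.5441 = 5.3464.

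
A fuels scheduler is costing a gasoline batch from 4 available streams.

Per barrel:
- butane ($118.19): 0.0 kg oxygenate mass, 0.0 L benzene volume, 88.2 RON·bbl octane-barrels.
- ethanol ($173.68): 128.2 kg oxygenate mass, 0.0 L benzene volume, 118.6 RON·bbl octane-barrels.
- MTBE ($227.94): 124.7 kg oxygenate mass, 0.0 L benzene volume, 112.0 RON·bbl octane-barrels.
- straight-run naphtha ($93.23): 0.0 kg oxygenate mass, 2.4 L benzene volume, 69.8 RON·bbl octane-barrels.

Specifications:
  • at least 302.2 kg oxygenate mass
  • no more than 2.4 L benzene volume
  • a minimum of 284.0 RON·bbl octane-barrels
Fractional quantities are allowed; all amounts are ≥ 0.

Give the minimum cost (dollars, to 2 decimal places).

$415.32

Let x1 = barrels of butane, x2 = barrels of ethanol, x3 = barrels of MTBE, x4 = barrels of straight-run naphtha.
min 118.19x1 + 173.68x2 + 227.94x3 + 93.23x4 subject to:
  128.2x2 + 124.7x3 ≥ 302.2   (oxygenate mass)
  2.4x4 ≤ 2.4   (benzene volume)
  88.2x1 + 118.6x2 + 112x3 + 69.8x4 ≥ 284   (octane-barrels)
  x1, x2, x3, x4 ≥ 0.
The optimal basis is {ethanol, straight-run naphtha}; butane, MTBE drop out. The oxygenate mass and octane-barrels requirements are met with equality.
So ethanol = 2.35725 barrels, straight-run naphtha = 0.0634619 barrels.
Hence cost = 173.68·2.35725 + 93.23·0.0634619 = $415.3237.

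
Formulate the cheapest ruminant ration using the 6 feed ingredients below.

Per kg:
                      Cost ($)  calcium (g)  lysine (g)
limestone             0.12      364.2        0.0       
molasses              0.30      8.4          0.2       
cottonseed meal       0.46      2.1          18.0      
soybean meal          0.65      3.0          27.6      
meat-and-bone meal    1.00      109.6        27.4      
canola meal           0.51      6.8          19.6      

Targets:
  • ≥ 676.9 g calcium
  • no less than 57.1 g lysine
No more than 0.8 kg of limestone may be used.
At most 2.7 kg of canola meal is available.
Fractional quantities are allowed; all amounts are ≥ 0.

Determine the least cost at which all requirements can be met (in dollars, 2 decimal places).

This is a linear program. Let x1 = kg of limestone, x2 = kg of molasses, x3 = kg of cottonseed meal, x4 = kg of soybean meal, x5 = kg of meat-and-bone meal, x6 = kg of canola meal.
Minimize 0.12x1 + 0.3x2 + 0.46x3 + 0.65x4 + 1x5 + 0.51x6 with:
  364.2x1 + 8.4x2 + 2.1x3 + 3x4 + 109.6x5 + 6.8x6 ≥ 676.9   (calcium)
  0.2x2 + 18x3 + 27.6x4 + 27.4x5 + 19.6x6 ≥ 57.1   (lysine)
  x1 ≤ 0.8
  x6 ≤ 2.7
  x1, x2, x3, x4, x5, x6 ≥ 0.
The cheapest feasible vertex uses only limestone, meat-and-bone meal; molasses, cottonseed meal, soybean meal, canola meal are not used. Binding constraints: calcium and the limestone cap.
So limestone = 0.8 kg, meat-and-bone meal = 3.518 kg.
Cost = 0.12·0.8 + 1·3.518 = 3.6140.

$3.61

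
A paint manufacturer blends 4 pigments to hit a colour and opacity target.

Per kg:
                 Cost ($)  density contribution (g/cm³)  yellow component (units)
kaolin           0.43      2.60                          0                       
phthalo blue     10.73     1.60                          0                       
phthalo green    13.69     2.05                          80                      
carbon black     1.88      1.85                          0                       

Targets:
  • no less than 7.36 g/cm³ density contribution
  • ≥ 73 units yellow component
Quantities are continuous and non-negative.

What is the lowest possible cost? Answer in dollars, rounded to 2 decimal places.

$13.40

This is a linear program. Let x1 = kg of kaolin, x2 = kg of phthalo blue, x3 = kg of phthalo green, x4 = kg of carbon black.
min 0.43x1 + 10.73x2 + 13.69x3 + 1.88x4 with:
  2.6x1 + 1.6x2 + 2.05x3 + 1.85x4 ≥ 7.36   (density contribution)
  80x3 ≥ 73   (yellow component)
  x1, x2, x3, x4 ≥ 0.
The cheapest feasible vertex uses only kaolin, phthalo green; phthalo blue, carbon black are not used. Binding constraints: density contribution and yellow component.
So kaolin = 2.111 kg, phthalo green = 0.9125 kg.
Hence cost = 0.43·2.111 + 13.69·0.9125 = $13.3999.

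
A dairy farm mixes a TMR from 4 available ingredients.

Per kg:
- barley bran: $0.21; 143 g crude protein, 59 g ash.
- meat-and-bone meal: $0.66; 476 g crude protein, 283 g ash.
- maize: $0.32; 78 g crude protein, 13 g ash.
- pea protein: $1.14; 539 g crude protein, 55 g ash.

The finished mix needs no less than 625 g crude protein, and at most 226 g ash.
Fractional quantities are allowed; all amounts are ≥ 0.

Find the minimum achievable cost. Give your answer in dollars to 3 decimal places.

$0.984

Treat it as an LP. Let x1 = kg of barley bran, x2 = kg of meat-and-bone meal, x3 = kg of maize, x4 = kg of pea protein.
Minimise 0.21x1 + 0.66x2 + 0.32x3 + 1.14x4 s.t.:
  143x1 + 476x2 + 78x3 + 539x4 ≥ 625   (crude protein)
  59x1 + 283x2 + 13x3 + 55x4 ≤ 226   (ash)
  x1, x2, x3, x4 ≥ 0.
The minimum-cost mix takes nothing from meat-and-bone meal, maize — only barley bran, pea protein. The crude protein and ash requirements are met with equality.
So barley bran = 3.653 kg, pea protein = 0.1904 kg.
Cost = 0.21·3.653 + 1.14·0.1904 = 0.98419.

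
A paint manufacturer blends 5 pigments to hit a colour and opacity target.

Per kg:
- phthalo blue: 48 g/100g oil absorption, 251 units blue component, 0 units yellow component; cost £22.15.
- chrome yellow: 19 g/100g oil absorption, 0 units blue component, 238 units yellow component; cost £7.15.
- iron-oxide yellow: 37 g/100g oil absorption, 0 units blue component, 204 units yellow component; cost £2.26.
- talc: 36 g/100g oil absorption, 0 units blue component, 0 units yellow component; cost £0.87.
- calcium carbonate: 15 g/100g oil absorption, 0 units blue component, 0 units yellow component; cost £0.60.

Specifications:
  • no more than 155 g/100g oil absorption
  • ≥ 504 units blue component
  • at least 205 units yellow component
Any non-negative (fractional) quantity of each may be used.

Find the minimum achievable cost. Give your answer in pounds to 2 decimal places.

£46.75

Let x1 = kg of phthalo blue, x2 = kg of chrome yellow, x3 = kg of iron-oxide yellow, x4 = kg of talc, x5 = kg of calcium carbonate.
min 22.15x1 + 7.15x2 + 2.26x3 + 0.87x4 + 0.6x5 s.t.:
  48x1 + 19x2 + 37x3 + 36x4 + 15x5 ≤ 155   (oil absorption)
  251x1 ≥ 504   (blue component)
  238x2 + 204x3 ≥ 205   (yellow component)
  x1, x2, x3, x4, x5 ≥ 0.
The cheapest feasible vertex uses only phthalo blue, iron-oxide yellow; chrome yellow, talc, calcium carbonate are not used. There the blue component and yellow component constraints are tight.
So phthalo blue = 2.008 kg, iron-oxide yellow = 1.005 kg.
Cost = 22.15·2.008 + 2.26·1.005 = 46.7485.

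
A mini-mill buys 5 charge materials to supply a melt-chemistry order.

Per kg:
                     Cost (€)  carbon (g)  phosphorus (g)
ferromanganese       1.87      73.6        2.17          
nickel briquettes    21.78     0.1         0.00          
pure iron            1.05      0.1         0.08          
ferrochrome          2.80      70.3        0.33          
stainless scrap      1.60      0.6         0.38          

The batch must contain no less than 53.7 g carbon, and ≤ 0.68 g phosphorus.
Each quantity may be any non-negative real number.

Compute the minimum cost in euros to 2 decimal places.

Treat it as an LP. Let x1 = kg of ferromanganese, x2 = kg of nickel briquettes, x3 = kg of pure iron, x4 = kg of ferrochrome, x5 = kg of stainless scrap.
min 1.87x1 + 21.78x2 + 1.05x3 + 2.8x4 + 1.6x5 with:
  73.6x1 + 0.1x2 + 0.1x3 + 70.3x4 + 0.6x5 ≥ 53.7   (carbon)
  2.17x1 + 0.08x3 + 0.33x4 + 0.38x5 ≤ 0.68   (phosphorus)
  x1, x2, x3, x4, x5 ≥ 0.
At the optimum only ferromanganese, ferrochrome are positive (nickel briquettes, pure iron, stainless scrap = 0). There the carbon and phosphorus constraints are tight.
Solving gives x1 = 0.2345, x4 = 0.5183.
Hence cost = 1.87·0.2345 + 2.8·0.5183 = €1.8898.

€1.89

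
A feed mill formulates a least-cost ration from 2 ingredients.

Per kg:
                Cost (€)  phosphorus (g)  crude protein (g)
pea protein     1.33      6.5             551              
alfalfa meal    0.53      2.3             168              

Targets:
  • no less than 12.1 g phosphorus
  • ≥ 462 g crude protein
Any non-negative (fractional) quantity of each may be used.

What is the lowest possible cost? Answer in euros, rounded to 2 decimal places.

Let x1 = kg of pea protein, x2 = kg of alfalfa meal.
Minimise 1.33x1 + 0.53x2 subject to:
  6.5x1 + 2.3x2 ≥ 12.1   (phosphorus)
  551x1 + 168x2 ≥ 462   (crude protein)
  x1, x2 ≥ 0.
At the optimum only pea protein is positive (alfalfa meal = 0). The phosphorus requirement is met with equality.
That vertex is x1 = 1.862.
Cost = 1.33·1.862 = 2.4765.

€2.48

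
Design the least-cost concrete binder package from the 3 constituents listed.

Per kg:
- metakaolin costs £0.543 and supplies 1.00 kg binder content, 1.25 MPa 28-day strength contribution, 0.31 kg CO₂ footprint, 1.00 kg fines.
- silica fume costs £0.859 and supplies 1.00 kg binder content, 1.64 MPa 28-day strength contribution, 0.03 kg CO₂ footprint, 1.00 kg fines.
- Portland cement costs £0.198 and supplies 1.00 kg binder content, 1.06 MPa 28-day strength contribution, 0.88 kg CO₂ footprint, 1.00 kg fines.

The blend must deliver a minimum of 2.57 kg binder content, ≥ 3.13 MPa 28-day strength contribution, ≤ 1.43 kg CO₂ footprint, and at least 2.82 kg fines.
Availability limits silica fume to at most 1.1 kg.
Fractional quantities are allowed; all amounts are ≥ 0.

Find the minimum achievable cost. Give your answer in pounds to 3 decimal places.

Let x1 = kg of metakaolin, x2 = kg of silica fume, x3 = kg of Portland cement.
Minimise 0.543x1 + 0.859x2 + 0.198x3 s.t.:
  1x1 + 1x2 + 1x3 ≥ 2.57   (binder content)
  1.25x1 + 1.64x2 + 1.06x3 ≥ 3.13   (28-day strength contribution)
  0.31x1 + 0.03x2 + 0.88x3 ≤ 1.43   (CO₂ footprint)
  1x1 + 1x2 + 1x3 ≥ 2.82   (fines)
  x2 ≤ 1.1
  x1, x2, x3 ≥ 0.
The optimal basis is {metakaolin, Portland cement}; silica fume drops out. There the CO₂ footprint and fines constraints are tight.
Optimal quantities: metakaolin = 1.845 kg, Portland cement = 0.9751 kg.
Cost = 0.543·1.845 + 0.198·0.9751 = 1.19490.

£1.195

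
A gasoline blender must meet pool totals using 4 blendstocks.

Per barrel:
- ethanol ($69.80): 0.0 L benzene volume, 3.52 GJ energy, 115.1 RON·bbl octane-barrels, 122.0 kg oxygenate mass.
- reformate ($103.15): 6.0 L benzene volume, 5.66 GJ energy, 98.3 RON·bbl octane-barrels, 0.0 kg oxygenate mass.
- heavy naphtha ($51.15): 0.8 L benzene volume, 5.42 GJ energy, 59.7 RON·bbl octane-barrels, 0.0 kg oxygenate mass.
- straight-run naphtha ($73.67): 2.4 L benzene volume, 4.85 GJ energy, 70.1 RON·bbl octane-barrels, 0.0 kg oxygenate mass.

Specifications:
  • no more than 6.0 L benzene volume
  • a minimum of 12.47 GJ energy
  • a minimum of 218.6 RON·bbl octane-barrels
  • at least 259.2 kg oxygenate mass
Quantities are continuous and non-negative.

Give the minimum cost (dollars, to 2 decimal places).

Let x1 = barrels of ethanol, x2 = barrels of reformate, x3 = barrels of heavy naphtha, x4 = barrels of straight-run naphtha.
min 69.8x1 + 103.15x2 + 51.15x3 + 73.67x4 with:
  6x2 + 0.8x3 + 2.4x4 ≤ 6   (benzene volume)
  3.52x1 + 5.66x2 + 5.42x3 + 4.85x4 ≥ 12.47   (energy)
  115.1x1 + 98.3x2 + 59.7x3 + 70.1x4 ≥ 218.6   (octane-barrels)
  122x1 ≥ 259.2   (oxygenate mass)
  x1, x2, x3, x4 ≥ 0.
The minimum-cost mix takes nothing from reformate, straight-run naphtha — only ethanol, heavy naphtha. The energy and oxygenate mass requirements are met with equality.
Optimal quantities: ethanol = 2.1246 barrels, heavy naphtha = 0.92093 barrels.
Objective = 69.8·2.1246 + 51.15·0.92093 = 195.4026.

$195.40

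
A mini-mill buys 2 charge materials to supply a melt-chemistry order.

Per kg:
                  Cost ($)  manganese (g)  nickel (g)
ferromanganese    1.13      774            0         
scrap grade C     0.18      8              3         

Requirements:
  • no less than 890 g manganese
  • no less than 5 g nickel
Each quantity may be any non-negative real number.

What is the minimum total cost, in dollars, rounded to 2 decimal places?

This is a linear program. Let x1 = kg of ferromanganese, x2 = kg of scrap grade C.
Minimise 1.13x1 + 0.18x2 subject to:
  774x1 + 8x2 ≥ 890   (manganese)
  3x2 ≥ 5   (nickel)
  x1, x2 ≥ 0.
Both inputs are positive at the optimum. There the manganese and nickel constraints are tight.
Solving gives x1 = 1.133, x2 = 1.667.
Cost = 1.13·1.133 + 0.18·1.667 = 1.5804.

$1.58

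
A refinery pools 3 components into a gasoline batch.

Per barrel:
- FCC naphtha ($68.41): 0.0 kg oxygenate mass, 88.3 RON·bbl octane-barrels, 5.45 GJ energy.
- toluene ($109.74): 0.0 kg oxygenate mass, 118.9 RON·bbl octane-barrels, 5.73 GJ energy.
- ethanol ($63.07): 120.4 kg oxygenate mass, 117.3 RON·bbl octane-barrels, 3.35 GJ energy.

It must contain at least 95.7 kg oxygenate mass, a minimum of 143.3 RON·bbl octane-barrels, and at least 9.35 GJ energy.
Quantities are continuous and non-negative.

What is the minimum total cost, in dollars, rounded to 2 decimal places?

$134.07

Let x1 = barrels of FCC naphtha, x2 = barrels of toluene, x3 = barrels of ethanol.
min 68.41x1 + 109.74x2 + 63.07x3 s.t.:
  120.4x3 ≥ 95.7   (oxygenate mass)
  88.3x1 + 118.9x2 + 117.3x3 ≥ 143.3   (octane-barrels)
  5.45x1 + 5.73x2 + 3.35x3 ≥ 9.35   (energy)
  x1, x2, x3 ≥ 0.
At the optimum only FCC naphtha, ethanol are positive (toluene = 0). There the oxygenate mass and energy constraints are tight.
Solving gives x1 = 1.227, x3 = 0.7949.
Hence cost = 68.41·1.227 + 63.07·0.7949 = $134.0734.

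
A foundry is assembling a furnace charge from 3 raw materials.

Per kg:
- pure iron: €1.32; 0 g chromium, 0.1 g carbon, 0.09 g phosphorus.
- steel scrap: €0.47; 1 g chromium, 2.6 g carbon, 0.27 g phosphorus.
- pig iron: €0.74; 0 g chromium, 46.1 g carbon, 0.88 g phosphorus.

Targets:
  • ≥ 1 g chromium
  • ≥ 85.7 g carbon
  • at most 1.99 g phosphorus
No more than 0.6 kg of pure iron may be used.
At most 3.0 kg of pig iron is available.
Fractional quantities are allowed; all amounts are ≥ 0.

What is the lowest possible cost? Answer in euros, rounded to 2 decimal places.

€1.80

Let x1 = kg of pure iron, x2 = kg of steel scrap, x3 = kg of pig iron.
min 1.32x1 + 0.47x2 + 0.74x3 s.t.:
  1x2 ≥ 1   (chromium)
  0.1x1 + 2.6x2 + 46.1x3 ≥ 85.7   (carbon)
  0.09x1 + 0.27x2 + 0.88x3 ≤ 1.99   (phosphorus)
  x1 ≤ 0.6
  x3 ≤ 3
  x1, x2, x3 ≥ 0.
The optimal basis is {steel scrap, pig iron}; pure iron drops out. The chromium and carbon requirements are met with equality.
That vertex is x2 = 1, x3 = 1.803.
Total cost: 0.47·1 + 0.74·1.803 = 1.8042.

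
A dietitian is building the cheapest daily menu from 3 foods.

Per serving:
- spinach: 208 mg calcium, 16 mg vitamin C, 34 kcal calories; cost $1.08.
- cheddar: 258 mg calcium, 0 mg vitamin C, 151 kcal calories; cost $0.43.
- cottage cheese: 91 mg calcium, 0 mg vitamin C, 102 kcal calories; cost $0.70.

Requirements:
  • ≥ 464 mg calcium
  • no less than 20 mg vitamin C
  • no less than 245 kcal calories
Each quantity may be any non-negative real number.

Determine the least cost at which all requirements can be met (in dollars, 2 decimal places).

$1.93

Let x1 = servings of spinach, x2 = servings of cheddar, x3 = servings of cottage cheese.
Minimize 1.08x1 + 0.43x2 + 0.7x3 s.t.:
  208x1 + 258x2 + 91x3 ≥ 464   (calcium)
  16x1 ≥ 20   (vitamin C)
  34x1 + 151x2 + 102x3 ≥ 245   (calories)
  x1, x2, x3 ≥ 0.
The optimal basis is {spinach, cheddar}; cottage cheese drops out. There the vitamin C and calories constraints are tight.
Optimal quantities: spinach = 1.25 servings, cheddar = 1.341 servings.
Hence cost = 1.08·1.25 + 0.43·1.341 = $1.9266.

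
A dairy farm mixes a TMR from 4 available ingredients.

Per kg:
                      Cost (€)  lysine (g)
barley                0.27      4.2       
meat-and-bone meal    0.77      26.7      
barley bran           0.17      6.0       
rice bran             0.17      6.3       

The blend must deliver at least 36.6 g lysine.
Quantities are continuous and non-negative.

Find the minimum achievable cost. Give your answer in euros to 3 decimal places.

Let x1 = kg of barley, x2 = kg of meat-and-bone meal, x3 = kg of barley bran, x4 = kg of rice bran.
Minimise 0.27x1 + 0.77x2 + 0.17x3 + 0.17x4 with:
  4.2x1 + 26.7x2 + 6x3 + 6.3x4 ≥ 36.6   (lysine)
  x1, x2, x3, x4 ≥ 0.
The optimal basis is {rice bran}; barley, meat-and-bone meal, barley bran drop out. The lysine requirement is met with equality.
Solving gives x4 = 5.81.
Cost = 0.17·5.81 = 0.98770.

€0.988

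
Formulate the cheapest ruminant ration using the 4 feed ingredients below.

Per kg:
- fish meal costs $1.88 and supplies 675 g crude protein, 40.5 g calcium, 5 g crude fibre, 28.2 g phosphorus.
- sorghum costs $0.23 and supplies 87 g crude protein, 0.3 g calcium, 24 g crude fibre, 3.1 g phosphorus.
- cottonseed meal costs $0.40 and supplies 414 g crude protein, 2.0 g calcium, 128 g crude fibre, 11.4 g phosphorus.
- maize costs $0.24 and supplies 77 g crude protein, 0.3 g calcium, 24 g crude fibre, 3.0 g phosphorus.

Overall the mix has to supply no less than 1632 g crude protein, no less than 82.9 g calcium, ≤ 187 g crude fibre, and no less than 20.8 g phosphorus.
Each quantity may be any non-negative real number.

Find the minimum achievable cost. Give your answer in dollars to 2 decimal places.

$4.05

Let x1 = kg of fish meal, x2 = kg of sorghum, x3 = kg of cottonseed meal, x4 = kg of maize.
Minimise 1.88x1 + 0.23x2 + 0.4x3 + 0.24x4 with:
  675x1 + 87x2 + 414x3 + 77x4 ≥ 1632   (crude protein)
  40.5x1 + 0.3x2 + 2x3 + 0.3x4 ≥ 82.9   (calcium)
  5x1 + 24x2 + 128x3 + 24x4 ≤ 187   (crude fibre)
  28.2x1 + 3.1x2 + 11.4x3 + 3x4 ≥ 20.8   (phosphorus)
  x1, x2, x3, x4 ≥ 0.
At the optimum only fish meal, cottonseed meal are positive (sorghum, maize = 0). Binding constraints: crude protein and calcium.
Optimal quantities: fish meal = 2.014 kg, cottonseed meal = 0.6576 kg.
Cost = 1.88·2.014 + 0.4·0.6576 = 4.0494.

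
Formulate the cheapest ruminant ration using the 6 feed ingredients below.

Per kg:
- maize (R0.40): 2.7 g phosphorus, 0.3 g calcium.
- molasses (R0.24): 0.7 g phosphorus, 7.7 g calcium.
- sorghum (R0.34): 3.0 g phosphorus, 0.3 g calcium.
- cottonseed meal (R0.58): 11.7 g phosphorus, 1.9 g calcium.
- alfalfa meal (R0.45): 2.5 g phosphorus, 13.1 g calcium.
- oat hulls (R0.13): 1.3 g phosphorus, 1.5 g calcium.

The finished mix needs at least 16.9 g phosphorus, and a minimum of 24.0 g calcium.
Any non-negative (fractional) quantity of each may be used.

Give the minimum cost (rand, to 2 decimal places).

Treat it as an LP. Let x1 = kg of maize, x2 = kg of molasses, x3 = kg of sorghum, x4 = kg of cottonseed meal, x5 = kg of alfalfa meal, x6 = kg of oat hulls.
Minimize 0.4x1 + 0.24x2 + 0.34x3 + 0.58x4 + 0.45x5 + 0.13x6 s.t.:
  2.7x1 + 0.7x2 + 3x3 + 11.7x4 + 2.5x5 + 1.3x6 ≥ 16.9   (phosphorus)
  0.3x1 + 7.7x2 + 0.3x3 + 1.9x4 + 13.1x5 + 1.5x6 ≥ 24   (calcium)
  x1, x2, x3, x4, x5, x6 ≥ 0.
The minimum-cost mix takes nothing from maize, molasses, sorghum, oat hulls — only cottonseed meal, alfalfa meal. There the phosphorus and calcium constraints are tight.
That vertex is x4 = 1.087, x5 = 1.674.
Objective = 0.58·1.087 + 0.45·1.674 = 1.3838.

R1.38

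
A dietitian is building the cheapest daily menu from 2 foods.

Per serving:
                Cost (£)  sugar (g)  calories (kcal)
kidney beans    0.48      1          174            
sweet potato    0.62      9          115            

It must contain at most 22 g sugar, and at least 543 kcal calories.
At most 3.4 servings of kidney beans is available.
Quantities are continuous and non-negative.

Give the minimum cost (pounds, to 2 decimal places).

Treat it as an LP. Let x1 = servings of kidney beans, x2 = servings of sweet potato.
min 0.48x1 + 0.62x2 with:
  1x1 + 9x2 ≤ 22   (sugar)
  174x1 + 115x2 ≥ 543   (calories)
  x1 ≤ 3.4
  x1, x2 ≥ 0.
The minimum-cost mix takes nothing from sweet potato — only kidney beans. The calories requirement is met with equality.
So kidney beans = 3.121 servings.
Total cost: 0.48·3.121 = 1.4981.

£1.50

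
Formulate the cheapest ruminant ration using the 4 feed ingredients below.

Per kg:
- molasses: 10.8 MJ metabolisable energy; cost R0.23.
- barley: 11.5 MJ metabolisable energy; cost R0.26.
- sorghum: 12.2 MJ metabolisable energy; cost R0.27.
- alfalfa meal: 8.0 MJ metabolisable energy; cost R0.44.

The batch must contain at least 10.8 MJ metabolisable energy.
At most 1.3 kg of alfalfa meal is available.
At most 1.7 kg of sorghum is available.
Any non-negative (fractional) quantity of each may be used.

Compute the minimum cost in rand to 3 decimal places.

R0.230

Treat it as an LP. Let x1 = kg of molasses, x2 = kg of barley, x3 = kg of sorghum, x4 = kg of alfalfa meal.
Minimize 0.23x1 + 0.26x2 + 0.27x3 + 0.44x4 subject to:
  10.8x1 + 11.5x2 + 12.2x3 + 8x4 ≥ 10.8   (metabolisable energy)
  x4 ≤ 1.3
  x3 ≤ 1.7
  x1, x2, x3, x4 ≥ 0.
The cheapest feasible vertex uses only molasses; barley, sorghum, alfalfa meal are not used. There the metabolisable energy constraint is tight.
So molasses = 1 kg.
Total cost: 0.23·1 = 0.23000.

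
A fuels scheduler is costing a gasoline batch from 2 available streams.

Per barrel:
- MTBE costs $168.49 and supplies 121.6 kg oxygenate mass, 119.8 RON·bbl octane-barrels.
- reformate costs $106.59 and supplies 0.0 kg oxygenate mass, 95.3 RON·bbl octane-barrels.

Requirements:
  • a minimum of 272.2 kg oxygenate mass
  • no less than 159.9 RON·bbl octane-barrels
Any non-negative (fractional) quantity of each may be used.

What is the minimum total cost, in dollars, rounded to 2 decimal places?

$377.16

Let x1 = barrels of MTBE, x2 = barrels of reformate.
min 168.49x1 + 106.59x2 subject to:
  121.6x1 ≥ 272.2   (oxygenate mass)
  119.8x1 + 95.3x2 ≥ 159.9   (octane-barrels)
  x1, x2 ≥ 0.
At the optimum only MTBE is positive (reformate = 0). Binding constraint: oxygenate mass.
Optimal quantities: MTBE = 2.2385 barrels.
Hence cost = 168.49·2.2385 = $377.1649.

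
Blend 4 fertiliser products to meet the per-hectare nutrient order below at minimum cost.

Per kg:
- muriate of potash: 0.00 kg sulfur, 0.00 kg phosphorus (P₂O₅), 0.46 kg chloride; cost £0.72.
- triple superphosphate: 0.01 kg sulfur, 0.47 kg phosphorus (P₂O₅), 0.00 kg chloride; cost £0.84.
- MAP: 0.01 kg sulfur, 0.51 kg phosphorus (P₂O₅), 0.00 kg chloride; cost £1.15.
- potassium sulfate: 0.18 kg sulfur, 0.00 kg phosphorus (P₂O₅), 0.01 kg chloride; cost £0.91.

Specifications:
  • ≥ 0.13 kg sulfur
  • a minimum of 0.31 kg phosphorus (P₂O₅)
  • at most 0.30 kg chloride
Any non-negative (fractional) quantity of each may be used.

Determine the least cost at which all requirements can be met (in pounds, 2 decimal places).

Treat it as an LP. Let x1 = kg of muriate of potash, x2 = kg of triple superphosphate, x3 = kg of MAP, x4 = kg of potassium sulfate.
min 0.72x1 + 0.84x2 + 1.15x3 + 0.91x4 with:
  0.01x2 + 0.01x3 + 0.18x4 ≥ 0.13   (sulfur)
  0.47x2 + 0.51x3 ≥ 0.31   (phosphorus (P₂O₅))
  0.46x1 + 0.01x4 ≤ 0.3   (chloride)
  x1, x2, x3, x4 ≥ 0.
The minimum-cost mix takes nothing from muriate of potash, MAP — only triple superphosphate, potassium sulfate. The sulfur and phosphorus (P₂O₅) requirements are met with equality.
Optimal quantities: triple superphosphate = 0.6596 kg, potassium sulfate = 0.6856 kg.
Objective = 0.84·0.6596 + 0.91·0.6856 = 1.1780.

£1.18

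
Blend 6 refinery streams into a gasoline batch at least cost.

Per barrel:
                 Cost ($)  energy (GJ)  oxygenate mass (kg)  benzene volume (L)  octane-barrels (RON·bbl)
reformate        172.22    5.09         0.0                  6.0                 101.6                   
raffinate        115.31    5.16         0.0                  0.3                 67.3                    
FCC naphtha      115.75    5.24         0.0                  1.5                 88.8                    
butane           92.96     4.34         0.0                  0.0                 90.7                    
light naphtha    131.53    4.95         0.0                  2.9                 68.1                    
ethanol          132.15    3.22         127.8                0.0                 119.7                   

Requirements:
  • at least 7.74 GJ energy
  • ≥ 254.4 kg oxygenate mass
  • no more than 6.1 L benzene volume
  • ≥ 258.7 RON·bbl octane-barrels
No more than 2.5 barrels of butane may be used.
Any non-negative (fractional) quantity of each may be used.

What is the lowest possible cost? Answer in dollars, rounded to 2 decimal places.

$291.55

Let x1 = barrels of reformate, x2 = barrels of raffinate, x3 = barrels of FCC naphtha, x4 = barrels of butane, x5 = barrels of light naphtha, x6 = barrels of ethanol.
Minimise 172.22x1 + 115.31x2 + 115.75x3 + 92.96x4 + 131.53x5 + 132.15x6 s.t.:
  5.09x1 + 5.16x2 + 5.24x3 + 4.34x4 + 4.95x5 + 3.22x6 ≥ 7.74   (energy)
  127.8x6 ≥ 254.4   (oxygenate mass)
  6x1 + 0.3x2 + 1.5x3 + 2.9x5 ≤ 6.1   (benzene volume)
  101.6x1 + 67.3x2 + 88.8x3 + 90.7x4 + 68.1x5 + 119.7x6 ≥ 258.7   (octane-barrels)
  x4 ≤ 2.5
  x1, x2, x3, x4, x5, x6 ≥ 0.
The optimal basis is {butane, ethanol}; reformate, raffinate, FCC naphtha, light naphtha drop out. The energy and oxygenate mass requirements are met with equality.
That vertex is x4 = 0.30651, x6 = 1.9906.
Hence cost = 92.96·0.30651 + 132.15·1.9906 = $291.5510.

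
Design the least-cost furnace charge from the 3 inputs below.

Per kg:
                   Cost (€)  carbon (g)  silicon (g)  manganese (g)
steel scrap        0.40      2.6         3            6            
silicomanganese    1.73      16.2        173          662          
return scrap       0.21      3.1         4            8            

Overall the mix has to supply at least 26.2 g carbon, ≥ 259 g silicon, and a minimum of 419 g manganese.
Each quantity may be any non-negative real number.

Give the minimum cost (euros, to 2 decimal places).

Treat it as an LP. Let x1 = kg of steel scrap, x2 = kg of silicomanganese, x3 = kg of return scrap.
min 0.4x1 + 1.73x2 + 0.21x3 s.t.:
  2.6x1 + 16.2x2 + 3.1x3 ≥ 26.2   (carbon)
  3x1 + 173x2 + 4x3 ≥ 259   (silicon)
  6x1 + 662x2 + 8x3 ≥ 419   (manganese)
  x1, x2, x3 ≥ 0.
At the optimum only silicomanganese, return scrap are positive (steel scrap = 0). Binding constraints: carbon and silicon.
So silicomanganese = 1.481 kg, return scrap = 0.7143 kg.
Hence cost = 1.73·1.481 + 0.21·0.7143 = €2.7121.

€2.71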